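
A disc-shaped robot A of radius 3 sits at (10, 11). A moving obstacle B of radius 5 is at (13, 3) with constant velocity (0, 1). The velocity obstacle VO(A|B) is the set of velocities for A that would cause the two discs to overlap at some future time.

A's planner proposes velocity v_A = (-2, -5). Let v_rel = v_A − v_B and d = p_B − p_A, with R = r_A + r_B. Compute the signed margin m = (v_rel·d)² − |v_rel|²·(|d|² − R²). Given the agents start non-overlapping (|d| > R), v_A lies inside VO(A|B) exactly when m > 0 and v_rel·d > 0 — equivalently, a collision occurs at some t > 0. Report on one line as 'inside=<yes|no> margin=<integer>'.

d = (3, -8),  |d|² = 73;  R = 3+5 = 8,  c = 73−8² = 9
v_rel = (-2, -6),  |v_rel|² = 40;  v_rel·d = (-2)·(3) + (-6)·(-8) = 42
40·t² − 84·t + 9 = 0  ⇒  m = 42² − 40·9 = 1404
m = 1404 > 0,  v_rel·d = 42 > 0  ⇒  inside

inside=yes margin=1404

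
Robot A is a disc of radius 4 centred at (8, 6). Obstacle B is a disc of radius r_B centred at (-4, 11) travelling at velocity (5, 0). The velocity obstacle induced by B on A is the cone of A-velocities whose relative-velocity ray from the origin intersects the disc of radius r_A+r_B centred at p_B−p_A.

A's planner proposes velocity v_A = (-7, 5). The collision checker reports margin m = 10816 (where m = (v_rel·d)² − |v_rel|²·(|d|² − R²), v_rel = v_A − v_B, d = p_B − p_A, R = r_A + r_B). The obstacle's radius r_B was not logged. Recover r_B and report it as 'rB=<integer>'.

m = 10816
d = (-12, 5);  v_rel = (-12, 5),  |v_rel|² = 169
v_rel×d = (-12)·(5) − (5)·(-12) = 0
since m = R²·169 − 0²:  R² = (0 + 10816) / 169 = 64
R = √64 = 8  ⇒  r_B = 8 − 4 = 4

rB=4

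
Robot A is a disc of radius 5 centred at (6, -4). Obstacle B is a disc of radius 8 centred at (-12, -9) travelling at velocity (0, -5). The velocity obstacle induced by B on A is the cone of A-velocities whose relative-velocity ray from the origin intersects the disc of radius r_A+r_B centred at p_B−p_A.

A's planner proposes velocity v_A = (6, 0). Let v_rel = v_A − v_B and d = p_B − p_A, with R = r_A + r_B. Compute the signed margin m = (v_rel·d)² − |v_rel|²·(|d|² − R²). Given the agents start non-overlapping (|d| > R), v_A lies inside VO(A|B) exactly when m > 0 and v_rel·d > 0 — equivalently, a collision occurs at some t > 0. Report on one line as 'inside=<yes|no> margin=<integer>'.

d = (-18, -5),  |d|² = 349;  R = 5+8 = 13,  c = 349−13² = 180
v_rel = (6, 5),  |v_rel|² = 61;  v_rel·d = (6)·(-18) + (5)·(-5) = -133
61·t² + 266·t + 180 = 0  ⇒  m = (-133)² − 61·180 = 6709
m = 6709 > 0,  v_rel·d = -133 < 0  ⇒  outside

inside=no margin=6709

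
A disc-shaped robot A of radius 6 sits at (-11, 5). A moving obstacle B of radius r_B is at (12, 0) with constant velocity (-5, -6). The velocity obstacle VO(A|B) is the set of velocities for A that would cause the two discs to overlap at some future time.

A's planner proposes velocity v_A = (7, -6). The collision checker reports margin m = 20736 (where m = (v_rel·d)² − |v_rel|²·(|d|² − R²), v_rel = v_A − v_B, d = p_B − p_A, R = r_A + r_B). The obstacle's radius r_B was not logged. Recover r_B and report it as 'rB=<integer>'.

m = 20736
d = (23, -5);  v_rel = (12, 0),  |v_rel|² = 144
v_rel×d = (12)·(-5) − (0)·(23) = -60
since m = R²·144 − (-60)²:  R² = (3600 + 20736) / 144 = 169
R = √169 = 13  ⇒  r_B = 13 − 6 = 7

rB=7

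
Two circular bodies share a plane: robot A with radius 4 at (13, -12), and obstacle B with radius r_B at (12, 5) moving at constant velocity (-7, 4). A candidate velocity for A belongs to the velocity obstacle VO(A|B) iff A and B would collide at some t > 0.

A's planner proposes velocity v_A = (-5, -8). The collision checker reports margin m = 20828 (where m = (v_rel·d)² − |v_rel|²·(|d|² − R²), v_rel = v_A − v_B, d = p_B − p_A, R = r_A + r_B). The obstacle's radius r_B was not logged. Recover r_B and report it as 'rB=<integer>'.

m = 20828
d = (-1, 17);  v_rel = (2, -12),  |v_rel|² = 148
v_rel×d = (2)·(17) − (-12)·(-1) = 22
since m = R²·148 − 22²:  R² = (484 + 20828) / 148 = 144
R = √144 = 12  ⇒  r_B = 12 − 4 = 8

rB=8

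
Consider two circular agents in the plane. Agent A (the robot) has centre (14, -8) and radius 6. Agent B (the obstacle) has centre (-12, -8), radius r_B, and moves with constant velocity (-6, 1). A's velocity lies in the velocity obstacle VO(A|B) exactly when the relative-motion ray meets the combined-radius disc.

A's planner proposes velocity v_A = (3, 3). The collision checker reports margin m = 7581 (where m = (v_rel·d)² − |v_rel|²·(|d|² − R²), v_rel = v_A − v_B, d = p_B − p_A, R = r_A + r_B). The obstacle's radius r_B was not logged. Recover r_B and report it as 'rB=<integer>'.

m = 7581
d = (-26, 0);  v_rel = (9, 2),  |v_rel|² = 85
v_rel×d = (9)·(0) − (2)·(-26) = 52
since m = R²·85 − 52²:  R² = (2704 + 7581) / 85 = 121
R = √121 = 11  ⇒  r_B = 11 − 6 = 5

rB=5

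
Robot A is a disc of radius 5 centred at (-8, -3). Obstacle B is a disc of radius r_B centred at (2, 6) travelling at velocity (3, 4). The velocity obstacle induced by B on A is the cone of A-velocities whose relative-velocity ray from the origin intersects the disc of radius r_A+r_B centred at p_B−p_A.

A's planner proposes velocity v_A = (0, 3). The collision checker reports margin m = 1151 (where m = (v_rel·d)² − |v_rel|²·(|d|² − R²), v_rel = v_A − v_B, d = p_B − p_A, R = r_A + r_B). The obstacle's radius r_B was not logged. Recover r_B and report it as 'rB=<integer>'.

m = 1151
d = (10, 9);  v_rel = (-3, -1),  |v_rel|² = 10
v_rel×d = (-3)·(9) − (-1)·(10) = -17
since m = R²·10 − (-17)²:  R² = (289 + 1151) / 10 = 144
R = √144 = 12  ⇒  r_B = 12 − 5 = 7

rB=7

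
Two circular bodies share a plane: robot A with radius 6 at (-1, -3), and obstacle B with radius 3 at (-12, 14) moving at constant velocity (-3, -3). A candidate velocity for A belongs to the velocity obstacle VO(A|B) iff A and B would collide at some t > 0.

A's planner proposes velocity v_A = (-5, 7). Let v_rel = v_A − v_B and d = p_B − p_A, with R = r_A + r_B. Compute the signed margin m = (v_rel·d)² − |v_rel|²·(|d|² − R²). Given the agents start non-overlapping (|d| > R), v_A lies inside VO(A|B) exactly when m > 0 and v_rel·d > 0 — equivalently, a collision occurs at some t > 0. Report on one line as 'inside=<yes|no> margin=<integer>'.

d = (-11, 17),  |d|² = 410;  R = 6+3 = 9,  c = 410−9² = 329
v_rel = (-2, 10),  |v_rel|² = 104;  v_rel·d = (-2)·(-11) + (10)·(17) = 192
104·t² − 384·t + 329 = 0  ⇒  m = 192² − 104·329 = 2648
m = 2648 > 0,  v_rel·d = 192 > 0  ⇒  inside

inside=yes margin=2648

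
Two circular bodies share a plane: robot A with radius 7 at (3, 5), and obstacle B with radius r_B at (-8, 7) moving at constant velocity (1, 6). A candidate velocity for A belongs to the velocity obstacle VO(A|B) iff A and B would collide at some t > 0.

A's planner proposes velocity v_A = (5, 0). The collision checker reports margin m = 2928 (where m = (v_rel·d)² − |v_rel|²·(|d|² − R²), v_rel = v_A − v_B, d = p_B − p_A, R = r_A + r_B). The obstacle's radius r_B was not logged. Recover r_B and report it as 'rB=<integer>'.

m = 2928
d = (-11, 2);  v_rel = (4, -6),  |v_rel|² = 52
v_rel×d = (4)·(2) − (-6)·(-11) = -58
since m = R²·52 − (-58)²:  R² = (3364 + 2928) / 52 = 121
R = √121 = 11  ⇒  r_B = 11 − 7 = 4

rB=4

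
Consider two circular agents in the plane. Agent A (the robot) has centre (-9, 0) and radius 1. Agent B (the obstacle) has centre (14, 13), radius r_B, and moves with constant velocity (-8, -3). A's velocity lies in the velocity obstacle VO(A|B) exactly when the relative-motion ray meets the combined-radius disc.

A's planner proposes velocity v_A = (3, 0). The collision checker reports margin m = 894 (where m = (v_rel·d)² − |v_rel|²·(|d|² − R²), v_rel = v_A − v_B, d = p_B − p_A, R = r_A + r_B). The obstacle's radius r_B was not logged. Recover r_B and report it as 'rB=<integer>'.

m = 894
d = (23, 13);  v_rel = (11, 3),  |v_rel|² = 130
v_rel×d = (11)·(13) − (3)·(23) = 74
since m = R²·130 − 74²:  R² = (5476 + 894) / 130 = 49
R = √49 = 7  ⇒  r_B = 7 − 1 = 6

rB=6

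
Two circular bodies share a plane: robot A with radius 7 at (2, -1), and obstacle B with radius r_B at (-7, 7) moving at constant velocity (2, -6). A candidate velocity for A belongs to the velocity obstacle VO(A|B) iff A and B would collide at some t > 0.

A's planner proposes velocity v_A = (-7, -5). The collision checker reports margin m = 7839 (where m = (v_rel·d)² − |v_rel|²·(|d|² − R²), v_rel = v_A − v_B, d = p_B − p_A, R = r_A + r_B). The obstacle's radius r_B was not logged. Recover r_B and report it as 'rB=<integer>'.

m = 7839
d = (-9, 8);  v_rel = (-9, 1),  |v_rel|² = 82
v_rel×d = (-9)·(8) − (1)·(-9) = -63
since m = R²·82 − (-63)²:  R² = (3969 + 7839) / 82 = 144
R = √144 = 12  ⇒  r_B = 12 − 7 = 5

rB=5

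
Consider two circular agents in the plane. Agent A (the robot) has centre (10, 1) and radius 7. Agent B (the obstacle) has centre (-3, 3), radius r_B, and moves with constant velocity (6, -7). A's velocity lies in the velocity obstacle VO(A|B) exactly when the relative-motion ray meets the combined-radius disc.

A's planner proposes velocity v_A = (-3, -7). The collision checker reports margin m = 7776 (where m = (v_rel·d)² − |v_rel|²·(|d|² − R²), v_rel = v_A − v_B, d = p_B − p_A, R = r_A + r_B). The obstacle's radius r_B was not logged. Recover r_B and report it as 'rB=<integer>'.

m = 7776
d = (-13, 2);  v_rel = (-9, 0),  |v_rel|² = 81
v_rel×d = (-9)·(2) − (0)·(-13) = -18
since m = R²·81 − (-18)²:  R² = (324 + 7776) / 81 = 100
R = √100 = 10  ⇒  r_B = 10 − 7 = 3

rB=3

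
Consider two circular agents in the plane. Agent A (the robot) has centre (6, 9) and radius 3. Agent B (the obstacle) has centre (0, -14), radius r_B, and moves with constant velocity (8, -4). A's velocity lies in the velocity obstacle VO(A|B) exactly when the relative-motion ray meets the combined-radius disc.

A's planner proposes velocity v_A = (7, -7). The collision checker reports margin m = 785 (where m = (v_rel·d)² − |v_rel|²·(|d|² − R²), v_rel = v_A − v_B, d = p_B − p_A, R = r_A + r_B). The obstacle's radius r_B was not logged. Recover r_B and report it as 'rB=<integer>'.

m = 785
d = (-6, -23);  v_rel = (-1, -3),  |v_rel|² = 10
v_rel×d = (-1)·(-23) − (-3)·(-6) = 5
since m = R²·10 − 5²:  R² = (25 + 785) / 10 = 81
R = √81 = 9  ⇒  r_B = 9 − 3 = 6

rB=6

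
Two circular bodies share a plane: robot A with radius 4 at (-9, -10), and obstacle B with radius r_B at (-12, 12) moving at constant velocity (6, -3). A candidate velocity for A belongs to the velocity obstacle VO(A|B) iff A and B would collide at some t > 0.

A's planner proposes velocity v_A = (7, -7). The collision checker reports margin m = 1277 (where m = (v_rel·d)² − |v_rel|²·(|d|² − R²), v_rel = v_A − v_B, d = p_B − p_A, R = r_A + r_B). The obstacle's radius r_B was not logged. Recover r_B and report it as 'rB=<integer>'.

m = 1277
d = (-3, 22);  v_rel = (1, -4),  |v_rel|² = 17
v_rel×d = (1)·(22) − (-4)·(-3) = 10
since m = R²·17 − 10²:  R² = (100 + 1277) / 17 = 81
R = √81 = 9  ⇒  r_B = 9 − 4 = 5

rB=5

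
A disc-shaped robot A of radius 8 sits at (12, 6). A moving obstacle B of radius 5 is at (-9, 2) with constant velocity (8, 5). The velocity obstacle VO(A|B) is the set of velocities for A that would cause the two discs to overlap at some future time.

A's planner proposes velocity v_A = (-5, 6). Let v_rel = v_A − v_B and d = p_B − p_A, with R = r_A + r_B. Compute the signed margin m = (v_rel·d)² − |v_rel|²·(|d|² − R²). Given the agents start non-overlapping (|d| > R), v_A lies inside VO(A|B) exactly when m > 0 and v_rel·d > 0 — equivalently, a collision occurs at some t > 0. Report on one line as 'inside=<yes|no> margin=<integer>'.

d = (-21, -4),  |d|² = 457;  R = 8+5 = 13,  c = 457−13² = 288
v_rel = (-13, 1),  |v_rel|² = 170;  v_rel·d = (-13)·(-21) + (1)·(-4) = 269
170·t² − 538·t + 288 = 0  ⇒  m = 269² − 170·288 = 23401
m = 23401 > 0,  v_rel·d = 269 > 0  ⇒  inside

inside=yes margin=23401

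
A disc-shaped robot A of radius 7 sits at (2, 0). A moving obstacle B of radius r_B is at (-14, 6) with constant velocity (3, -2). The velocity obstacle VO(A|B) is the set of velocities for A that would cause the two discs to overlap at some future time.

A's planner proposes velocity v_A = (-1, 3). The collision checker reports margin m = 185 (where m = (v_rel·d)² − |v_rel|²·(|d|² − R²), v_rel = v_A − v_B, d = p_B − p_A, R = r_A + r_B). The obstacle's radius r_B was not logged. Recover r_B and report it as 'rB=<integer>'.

m = 185
d = (-16, 6);  v_rel = (-4, 5),  |v_rel|² = 41
v_rel×d = (-4)·(6) − (5)·(-16) = 56
since m = R²·41 − 56²:  R² = (3136 + 185) / 41 = 81
R = √81 = 9  ⇒  r_B = 9 − 7 = 2

rB=2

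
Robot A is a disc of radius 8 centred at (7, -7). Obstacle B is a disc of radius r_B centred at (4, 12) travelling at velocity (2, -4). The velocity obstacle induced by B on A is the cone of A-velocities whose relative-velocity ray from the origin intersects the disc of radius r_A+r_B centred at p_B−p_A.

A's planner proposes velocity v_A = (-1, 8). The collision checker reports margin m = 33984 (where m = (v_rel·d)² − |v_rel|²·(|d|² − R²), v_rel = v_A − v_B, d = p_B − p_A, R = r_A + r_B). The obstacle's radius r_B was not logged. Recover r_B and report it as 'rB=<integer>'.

m = 33984
d = (-3, 19);  v_rel = (-3, 12),  |v_rel|² = 153
v_rel×d = (-3)·(19) − (12)·(-3) = -21
since m = R²·153 − (-21)²:  R² = (441 + 33984) / 153 = 225
R = √225 = 15  ⇒  r_B = 15 − 8 = 7

rB=7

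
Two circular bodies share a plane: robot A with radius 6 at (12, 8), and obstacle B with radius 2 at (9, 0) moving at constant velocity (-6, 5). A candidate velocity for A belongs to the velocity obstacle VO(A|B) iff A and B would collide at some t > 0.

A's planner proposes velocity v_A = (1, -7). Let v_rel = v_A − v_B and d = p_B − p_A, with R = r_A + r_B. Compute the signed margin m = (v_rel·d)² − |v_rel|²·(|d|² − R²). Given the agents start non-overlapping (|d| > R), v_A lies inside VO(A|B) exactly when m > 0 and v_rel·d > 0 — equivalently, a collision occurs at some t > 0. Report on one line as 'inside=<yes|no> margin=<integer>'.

d = (-3, -8),  |d|² = 73;  R = 6+2 = 8,  c = 73−8² = 9
v_rel = (7, -12),  |v_rel|² = 193;  v_rel·d = (7)·(-3) + (-12)·(-8) = 75
193·t² − 150·t + 9 = 0  ⇒  m = 75² − 193·9 = 3888
m = 3888 > 0,  v_rel·d = 75 > 0  ⇒  inside

inside=yes margin=3888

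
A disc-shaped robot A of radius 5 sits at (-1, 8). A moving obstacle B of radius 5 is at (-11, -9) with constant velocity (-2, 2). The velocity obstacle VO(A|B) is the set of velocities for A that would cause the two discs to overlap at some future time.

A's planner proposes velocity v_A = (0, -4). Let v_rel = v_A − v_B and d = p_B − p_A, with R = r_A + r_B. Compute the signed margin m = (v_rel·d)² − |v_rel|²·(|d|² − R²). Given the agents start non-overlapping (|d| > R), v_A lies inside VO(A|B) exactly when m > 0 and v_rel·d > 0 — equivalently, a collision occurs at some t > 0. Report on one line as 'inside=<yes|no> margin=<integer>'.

d = (-10, -17),  |d|² = 389;  R = 5+5 = 10,  c = 389−10² = 289
v_rel = (2, -6),  |v_rel|² = 40;  v_rel·d = (2)·(-10) + (-6)·(-17) = 82
40·t² − 164·t + 289 = 0  ⇒  m = 82² − 40·289 = -4836
m = -4836 < 0,  v_rel·d = 82 > 0  ⇒  outside

inside=no margin=-4836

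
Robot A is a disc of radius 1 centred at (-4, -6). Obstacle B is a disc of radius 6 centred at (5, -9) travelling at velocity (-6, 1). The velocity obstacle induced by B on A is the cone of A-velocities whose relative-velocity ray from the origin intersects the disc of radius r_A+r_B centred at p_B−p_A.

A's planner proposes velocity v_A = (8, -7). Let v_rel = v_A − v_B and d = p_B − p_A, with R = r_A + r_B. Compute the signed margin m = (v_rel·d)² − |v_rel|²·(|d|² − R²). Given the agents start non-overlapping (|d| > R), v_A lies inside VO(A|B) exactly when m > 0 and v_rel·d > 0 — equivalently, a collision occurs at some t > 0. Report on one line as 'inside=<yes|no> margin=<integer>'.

d = (9, -3),  |d|² = 90;  R = 1+6 = 7,  c = 90−7² = 41
v_rel = (14, -8),  |v_rel|² = 260;  v_rel·d = (14)·(9) + (-8)·(-3) = 150
260·t² − 300·t + 41 = 0  ⇒  m = 150² − 260·41 = 11840
m = 11840 > 0,  v_rel·d = 150 > 0  ⇒  inside

inside=yes margin=11840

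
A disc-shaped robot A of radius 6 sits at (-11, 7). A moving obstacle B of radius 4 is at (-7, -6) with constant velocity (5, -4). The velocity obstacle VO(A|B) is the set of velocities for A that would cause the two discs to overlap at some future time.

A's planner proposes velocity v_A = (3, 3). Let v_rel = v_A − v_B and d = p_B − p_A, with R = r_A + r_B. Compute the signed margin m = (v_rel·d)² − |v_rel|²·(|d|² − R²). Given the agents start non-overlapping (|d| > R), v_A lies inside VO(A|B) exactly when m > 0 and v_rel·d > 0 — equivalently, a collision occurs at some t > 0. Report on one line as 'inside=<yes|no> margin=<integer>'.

d = (4, -13),  |d|² = 185;  R = 6+4 = 10,  c = 185−10² = 85
v_rel = (-2, 7),  |v_rel|² = 53;  v_rel·d = (-2)·(4) + (7)·(-13) = -99
53·t² + 198·t + 85 = 0  ⇒  m = (-99)² − 53·85 = 5296
m = 5296 > 0,  v_rel·d = -99 < 0  ⇒  outside

inside=no margin=5296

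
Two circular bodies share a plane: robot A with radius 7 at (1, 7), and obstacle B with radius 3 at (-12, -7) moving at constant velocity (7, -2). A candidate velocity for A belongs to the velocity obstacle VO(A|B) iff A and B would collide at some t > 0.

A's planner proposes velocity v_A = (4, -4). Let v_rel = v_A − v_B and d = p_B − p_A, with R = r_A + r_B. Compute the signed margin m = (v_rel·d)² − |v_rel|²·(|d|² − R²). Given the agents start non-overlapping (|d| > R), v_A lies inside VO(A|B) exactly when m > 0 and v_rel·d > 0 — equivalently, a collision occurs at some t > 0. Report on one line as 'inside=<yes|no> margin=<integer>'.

d = (-13, -14),  |d|² = 365;  R = 7+3 = 10,  c = 365−10² = 265
v_rel = (-3, -2),  |v_rel|² = 13;  v_rel·d = (-3)·(-13) + (-2)·(-14) = 67
13·t² − 134·t + 265 = 0  ⇒  m = 67² − 13·265 = 1044
m = 1044 > 0,  v_rel·d = 67 > 0  ⇒  inside

inside=yes margin=1044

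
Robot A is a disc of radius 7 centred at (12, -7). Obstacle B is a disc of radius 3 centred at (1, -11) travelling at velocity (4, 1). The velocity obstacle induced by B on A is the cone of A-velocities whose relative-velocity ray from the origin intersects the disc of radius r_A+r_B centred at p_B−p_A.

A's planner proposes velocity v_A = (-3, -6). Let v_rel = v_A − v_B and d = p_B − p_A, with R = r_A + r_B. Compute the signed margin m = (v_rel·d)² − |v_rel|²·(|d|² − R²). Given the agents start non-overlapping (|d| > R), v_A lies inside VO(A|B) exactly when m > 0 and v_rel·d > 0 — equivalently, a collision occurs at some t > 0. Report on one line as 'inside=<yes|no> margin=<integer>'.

d = (-11, -4),  |d|² = 137;  R = 7+3 = 10,  c = 137−10² = 37
v_rel = (-7, -7),  |v_rel|² = 98;  v_rel·d = (-7)·(-11) + (-7)·(-4) = 105
98·t² − 210·t + 37 = 0  ⇒  m = 105² − 98·37 = 7399
m = 7399 > 0,  v_rel·d = 105 > 0  ⇒  inside

inside=yes margin=7399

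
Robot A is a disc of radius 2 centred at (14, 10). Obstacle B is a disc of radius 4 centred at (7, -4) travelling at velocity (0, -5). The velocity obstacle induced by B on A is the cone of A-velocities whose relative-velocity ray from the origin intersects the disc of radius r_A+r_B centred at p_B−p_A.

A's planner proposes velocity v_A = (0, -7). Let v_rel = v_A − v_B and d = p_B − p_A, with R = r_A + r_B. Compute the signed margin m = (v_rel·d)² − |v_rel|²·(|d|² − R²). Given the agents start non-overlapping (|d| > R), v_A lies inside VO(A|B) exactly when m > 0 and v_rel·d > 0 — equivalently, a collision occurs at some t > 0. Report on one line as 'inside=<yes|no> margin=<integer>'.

d = (-7, -14),  |d|² = 245;  R = 2+4 = 6,  c = 245−6² = 209
v_rel = (0, -2),  |v_rel|² = 4;  v_rel·d = (0)·(-7) + (-2)·(-14) = 28
4·t² − 56·t + 209 = 0  ⇒  m = 28² − 4·209 = -52
m = -52 < 0,  v_rel·d = 28 > 0  ⇒  outside

inside=no margin=-52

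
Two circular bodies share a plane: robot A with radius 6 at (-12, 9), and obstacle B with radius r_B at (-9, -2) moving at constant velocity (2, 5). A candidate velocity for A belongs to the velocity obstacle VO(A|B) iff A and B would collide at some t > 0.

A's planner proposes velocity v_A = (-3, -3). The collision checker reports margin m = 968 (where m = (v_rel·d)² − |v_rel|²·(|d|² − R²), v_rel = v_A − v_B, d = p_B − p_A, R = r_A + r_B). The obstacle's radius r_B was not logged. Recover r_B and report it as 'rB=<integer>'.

m = 968
d = (3, -11);  v_rel = (-5, -8),  |v_rel|² = 89
v_rel×d = (-5)·(-11) − (-8)·(3) = 79
since m = R²·89 − 79²:  R² = (6241 + 968) / 89 = 81
R = √81 = 9  ⇒  r_B = 9 − 6 = 3

rB=3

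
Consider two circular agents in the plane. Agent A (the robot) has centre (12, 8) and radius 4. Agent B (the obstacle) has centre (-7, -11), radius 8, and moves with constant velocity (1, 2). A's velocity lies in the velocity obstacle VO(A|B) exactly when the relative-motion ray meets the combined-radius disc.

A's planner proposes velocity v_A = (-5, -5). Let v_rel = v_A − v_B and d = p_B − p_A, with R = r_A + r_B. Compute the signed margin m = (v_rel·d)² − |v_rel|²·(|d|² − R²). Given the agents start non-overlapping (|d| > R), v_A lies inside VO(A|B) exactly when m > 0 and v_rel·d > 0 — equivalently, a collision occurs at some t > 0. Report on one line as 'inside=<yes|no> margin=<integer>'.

d = (-19, -19),  |d|² = 722;  R = 4+8 = 12,  c = 722−12² = 578
v_rel = (-6, -7),  |v_rel|² = 85;  v_rel·d = (-6)·(-19) + (-7)·(-19) = 247
85·t² − 494·t + 578 = 0  ⇒  m = 247² − 85·578 = 11879
m = 11879 > 0,  v_rel·d = 247 > 0  ⇒  inside

inside=yes margin=11879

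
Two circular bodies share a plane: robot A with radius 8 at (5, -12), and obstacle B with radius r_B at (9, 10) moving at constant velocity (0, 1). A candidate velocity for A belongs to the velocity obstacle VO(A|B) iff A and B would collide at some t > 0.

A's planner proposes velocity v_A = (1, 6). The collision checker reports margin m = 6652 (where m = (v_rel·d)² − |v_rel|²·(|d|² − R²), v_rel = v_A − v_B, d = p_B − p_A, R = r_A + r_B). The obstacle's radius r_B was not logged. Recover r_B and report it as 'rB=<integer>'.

m = 6652
d = (4, 22);  v_rel = (1, 5),  |v_rel|² = 26
v_rel×d = (1)·(22) − (5)·(4) = 2
since m = R²·26 − 2²:  R² = (4 + 6652) / 26 = 256
R = √256 = 16  ⇒  r_B = 16 − 8 = 8

rB=8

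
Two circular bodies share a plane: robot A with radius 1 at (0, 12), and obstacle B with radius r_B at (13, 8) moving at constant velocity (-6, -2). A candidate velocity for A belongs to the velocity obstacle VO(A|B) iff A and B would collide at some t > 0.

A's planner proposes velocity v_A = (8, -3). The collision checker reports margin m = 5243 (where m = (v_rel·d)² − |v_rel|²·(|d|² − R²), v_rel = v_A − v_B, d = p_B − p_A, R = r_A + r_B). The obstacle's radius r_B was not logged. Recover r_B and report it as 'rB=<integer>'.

m = 5243
d = (13, -4);  v_rel = (14, -1),  |v_rel|² = 197
v_rel×d = (14)·(-4) − (-1)·(13) = -43
since m = R²·197 − (-43)²:  R² = (1849 + 5243) / 197 = 36
R = √36 = 6  ⇒  r_B = 6 − 1 = 5

rB=5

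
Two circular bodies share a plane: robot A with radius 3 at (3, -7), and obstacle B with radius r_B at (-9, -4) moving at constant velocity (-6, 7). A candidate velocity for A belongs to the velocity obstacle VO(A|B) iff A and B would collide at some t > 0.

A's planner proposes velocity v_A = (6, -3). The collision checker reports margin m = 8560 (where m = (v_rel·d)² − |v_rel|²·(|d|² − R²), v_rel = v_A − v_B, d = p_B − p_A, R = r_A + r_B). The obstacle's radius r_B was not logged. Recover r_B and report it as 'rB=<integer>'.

m = 8560
d = (-12, 3);  v_rel = (12, -10),  |v_rel|² = 244
v_rel×d = (12)·(3) − (-10)·(-12) = -84
since m = R²·244 − (-84)²:  R² = (7056 + 8560) / 244 = 64
R = √64 = 8  ⇒  r_B = 8 − 3 = 5

rB=5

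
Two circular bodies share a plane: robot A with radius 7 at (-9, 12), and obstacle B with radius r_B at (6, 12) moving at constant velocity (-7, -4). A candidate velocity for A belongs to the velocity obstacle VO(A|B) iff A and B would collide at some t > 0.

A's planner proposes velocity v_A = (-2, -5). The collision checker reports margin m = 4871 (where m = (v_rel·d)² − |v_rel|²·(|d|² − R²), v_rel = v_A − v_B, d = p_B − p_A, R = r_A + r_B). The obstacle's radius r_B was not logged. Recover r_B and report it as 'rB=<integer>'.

m = 4871
d = (15, 0);  v_rel = (5, -1),  |v_rel|² = 26
v_rel×d = (5)·(0) − (-1)·(15) = 15
since m = R²·26 − 15²:  R² = (225 + 4871) / 26 = 196
R = √196 = 14  ⇒  r_B = 14 − 7 = 7

rB=7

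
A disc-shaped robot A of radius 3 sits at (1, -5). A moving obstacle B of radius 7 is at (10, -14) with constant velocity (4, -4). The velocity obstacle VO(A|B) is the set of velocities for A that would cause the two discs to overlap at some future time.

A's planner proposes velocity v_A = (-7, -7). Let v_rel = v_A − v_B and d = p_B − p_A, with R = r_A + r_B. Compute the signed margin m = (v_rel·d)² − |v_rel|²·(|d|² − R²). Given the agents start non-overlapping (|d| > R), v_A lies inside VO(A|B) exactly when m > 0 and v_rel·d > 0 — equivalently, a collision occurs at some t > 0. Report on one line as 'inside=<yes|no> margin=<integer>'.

d = (9, -9),  |d|² = 162;  R = 3+7 = 10,  c = 162−10² = 62
v_rel = (-11, -3),  |v_rel|² = 130;  v_rel·d = (-11)·(9) + (-3)·(-9) = -72
130·t² + 144·t + 62 = 0  ⇒  m = (-72)² − 130·62 = -2876
m = -2876 < 0,  v_rel·d = -72 < 0  ⇒  outside

inside=no margin=-2876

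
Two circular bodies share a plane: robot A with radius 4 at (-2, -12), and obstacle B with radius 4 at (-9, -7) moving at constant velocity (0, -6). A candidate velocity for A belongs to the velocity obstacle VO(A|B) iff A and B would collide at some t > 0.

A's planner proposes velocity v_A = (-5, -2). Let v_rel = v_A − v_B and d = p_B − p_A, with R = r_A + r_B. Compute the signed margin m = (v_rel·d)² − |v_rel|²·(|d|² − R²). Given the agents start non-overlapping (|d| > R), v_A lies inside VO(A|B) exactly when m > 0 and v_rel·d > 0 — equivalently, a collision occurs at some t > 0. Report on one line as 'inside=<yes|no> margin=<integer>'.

d = (-7, 5),  |d|² = 74;  R = 4+4 = 8,  c = 74−8² = 10
v_rel = (-5, 4),  |v_rel|² = 41;  v_rel·d = (-5)·(-7) + (4)·(5) = 55
41·t² − 110·t + 10 = 0  ⇒  m = 55² − 41·10 = 2615
m = 2615 > 0,  v_rel·d = 55 > 0  ⇒  inside

inside=yes margin=2615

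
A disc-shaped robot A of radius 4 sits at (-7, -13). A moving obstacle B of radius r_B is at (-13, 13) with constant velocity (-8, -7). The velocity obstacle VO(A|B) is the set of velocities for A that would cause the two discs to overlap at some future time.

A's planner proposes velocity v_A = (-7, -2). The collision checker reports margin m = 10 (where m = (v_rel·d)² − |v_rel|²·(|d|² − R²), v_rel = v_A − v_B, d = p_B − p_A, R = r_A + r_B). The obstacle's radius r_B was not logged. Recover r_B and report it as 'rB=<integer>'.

m = 10
d = (-6, 26);  v_rel = (1, 5),  |v_rel|² = 26
v_rel×d = (1)·(26) − (5)·(-6) = 56
since m = R²·26 − 56²:  R² = (3136 + 10) / 26 = 121
R = √121 = 11  ⇒  r_B = 11 − 4 = 7

rB=7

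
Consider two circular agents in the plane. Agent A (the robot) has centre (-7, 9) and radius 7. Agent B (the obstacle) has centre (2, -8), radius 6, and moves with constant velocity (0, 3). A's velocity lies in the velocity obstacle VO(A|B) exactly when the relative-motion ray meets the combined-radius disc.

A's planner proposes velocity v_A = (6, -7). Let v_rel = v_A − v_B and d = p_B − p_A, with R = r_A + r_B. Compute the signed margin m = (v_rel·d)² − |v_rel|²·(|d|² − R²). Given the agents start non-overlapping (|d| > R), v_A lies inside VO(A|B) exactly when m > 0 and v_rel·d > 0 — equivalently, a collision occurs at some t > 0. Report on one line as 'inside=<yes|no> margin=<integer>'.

d = (9, -17),  |d|² = 370;  R = 7+6 = 13,  c = 370−13² = 201
v_rel = (6, -10),  |v_rel|² = 136;  v_rel·d = (6)·(9) + (-10)·(-17) = 224
136·t² − 448·t + 201 = 0  ⇒  m = 224² − 136·201 = 22840
m = 22840 > 0,  v_rel·d = 224 > 0  ⇒  inside

inside=yes margin=22840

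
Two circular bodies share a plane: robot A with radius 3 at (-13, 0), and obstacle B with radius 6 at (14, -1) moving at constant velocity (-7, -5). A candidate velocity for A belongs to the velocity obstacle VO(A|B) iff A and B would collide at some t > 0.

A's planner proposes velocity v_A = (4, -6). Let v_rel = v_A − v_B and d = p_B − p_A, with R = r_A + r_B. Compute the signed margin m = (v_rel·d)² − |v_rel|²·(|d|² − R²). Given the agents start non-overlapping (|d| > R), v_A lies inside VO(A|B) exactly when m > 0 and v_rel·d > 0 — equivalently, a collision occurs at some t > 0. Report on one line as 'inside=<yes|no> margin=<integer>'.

d = (27, -1),  |d|² = 730;  R = 3+6 = 9,  c = 730−9² = 649
v_rel = (11, -1),  |v_rel|² = 122;  v_rel·d = (11)·(27) + (-1)·(-1) = 298
122·t² − 596·t + 649 = 0  ⇒  m = 298² − 122·649 = 9626
m = 9626 > 0,  v_rel·d = 298 > 0  ⇒  inside

inside=yes margin=9626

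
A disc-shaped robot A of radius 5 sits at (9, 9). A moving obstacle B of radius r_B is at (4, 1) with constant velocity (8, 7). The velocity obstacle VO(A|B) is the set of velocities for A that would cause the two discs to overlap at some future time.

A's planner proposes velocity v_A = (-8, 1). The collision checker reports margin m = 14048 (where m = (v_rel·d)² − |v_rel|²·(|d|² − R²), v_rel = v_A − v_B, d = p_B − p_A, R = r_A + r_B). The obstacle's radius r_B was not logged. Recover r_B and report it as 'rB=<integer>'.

m = 14048
d = (-5, -8);  v_rel = (-16, -6),  |v_rel|² = 292
v_rel×d = (-16)·(-8) − (-6)·(-5) = 98
since m = R²·292 − 98²:  R² = (9604 + 14048) / 292 = 81
R = √81 = 9  ⇒  r_B = 9 − 5 = 4

rB=4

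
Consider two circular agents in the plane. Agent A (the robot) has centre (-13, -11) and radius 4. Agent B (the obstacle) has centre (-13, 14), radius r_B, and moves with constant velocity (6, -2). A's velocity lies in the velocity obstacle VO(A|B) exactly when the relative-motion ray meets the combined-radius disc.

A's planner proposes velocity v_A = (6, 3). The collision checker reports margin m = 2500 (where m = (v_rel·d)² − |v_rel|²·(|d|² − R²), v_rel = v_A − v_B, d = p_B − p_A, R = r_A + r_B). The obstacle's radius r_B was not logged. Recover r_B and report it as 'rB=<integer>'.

m = 2500
d = (0, 25);  v_rel = (0, 5),  |v_rel|² = 25
v_rel×d = (0)·(25) − (5)·(0) = 0
since m = R²·25 − 0²:  R² = (0 + 2500) / 25 = 100
R = √100 = 10  ⇒  r_B = 10 − 4 = 6

rB=6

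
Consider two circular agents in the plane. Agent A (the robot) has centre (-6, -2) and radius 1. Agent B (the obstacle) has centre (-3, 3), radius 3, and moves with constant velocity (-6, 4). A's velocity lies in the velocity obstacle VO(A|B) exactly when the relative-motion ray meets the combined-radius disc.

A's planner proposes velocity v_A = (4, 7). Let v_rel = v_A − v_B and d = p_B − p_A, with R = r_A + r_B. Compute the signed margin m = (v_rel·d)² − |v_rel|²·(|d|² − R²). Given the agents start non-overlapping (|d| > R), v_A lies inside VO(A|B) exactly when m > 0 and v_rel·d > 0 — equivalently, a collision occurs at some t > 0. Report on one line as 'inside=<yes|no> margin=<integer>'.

d = (3, 5),  |d|² = 34;  R = 1+3 = 4,  c = 34−4² = 18
v_rel = (10, 3),  |v_rel|² = 109;  v_rel·d = (10)·(3) + (3)·(5) = 45
109·t² − 90·t + 18 = 0  ⇒  m = 45² − 109·18 = 63
m = 63 > 0,  v_rel·d = 45 > 0  ⇒  inside

inside=yes margin=63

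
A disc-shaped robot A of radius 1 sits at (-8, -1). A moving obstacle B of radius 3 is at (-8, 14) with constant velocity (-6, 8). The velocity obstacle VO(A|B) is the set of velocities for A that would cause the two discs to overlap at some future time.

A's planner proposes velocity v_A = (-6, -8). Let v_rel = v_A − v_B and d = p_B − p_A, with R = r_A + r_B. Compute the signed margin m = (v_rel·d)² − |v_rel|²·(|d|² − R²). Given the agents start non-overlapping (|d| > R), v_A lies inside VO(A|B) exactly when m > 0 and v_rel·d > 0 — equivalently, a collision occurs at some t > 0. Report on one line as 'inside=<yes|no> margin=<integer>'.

d = (0, 15),  |d|² = 225;  R = 1+3 = 4,  c = 225−4² = 209
v_rel = (0, -16),  |v_rel|² = 256;  v_rel·d = (0)·(0) + (-16)·(15) = -240
256·t² + 480·t + 209 = 0  ⇒  m = (-240)² − 256·209 = 4096
m = 4096 > 0,  v_rel·d = -240 < 0  ⇒  outside

inside=no margin=4096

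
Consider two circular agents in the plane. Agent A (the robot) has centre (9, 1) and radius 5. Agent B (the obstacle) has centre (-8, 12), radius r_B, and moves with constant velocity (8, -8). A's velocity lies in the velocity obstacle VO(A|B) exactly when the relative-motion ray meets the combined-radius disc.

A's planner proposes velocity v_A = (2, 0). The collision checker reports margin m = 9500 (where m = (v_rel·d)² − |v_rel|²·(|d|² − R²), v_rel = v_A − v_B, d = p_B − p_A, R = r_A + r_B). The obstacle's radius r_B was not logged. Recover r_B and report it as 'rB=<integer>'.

m = 9500
d = (-17, 11);  v_rel = (-6, 8),  |v_rel|² = 100
v_rel×d = (-6)·(11) − (8)·(-17) = 70
since m = R²·100 − 70²:  R² = (4900 + 9500) / 100 = 144
R = √144 = 12  ⇒  r_B = 12 − 5 = 7

rB=7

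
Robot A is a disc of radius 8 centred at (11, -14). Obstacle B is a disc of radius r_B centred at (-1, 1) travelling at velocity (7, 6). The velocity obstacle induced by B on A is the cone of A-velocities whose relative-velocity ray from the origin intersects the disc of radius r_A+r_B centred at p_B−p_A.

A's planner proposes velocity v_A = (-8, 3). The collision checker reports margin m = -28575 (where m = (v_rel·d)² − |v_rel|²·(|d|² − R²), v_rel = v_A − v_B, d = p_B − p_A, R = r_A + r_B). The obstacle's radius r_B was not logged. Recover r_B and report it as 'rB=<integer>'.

m = -28575
d = (-12, 15);  v_rel = (-15, -3),  |v_rel|² = 234
v_rel×d = (-15)·(15) − (-3)·(-12) = -261
since m = R²·234 − (-261)²:  R² = (68121 + -28575) / 234 = 169
R = √169 = 13  ⇒  r_B = 13 − 8 = 5

rB=5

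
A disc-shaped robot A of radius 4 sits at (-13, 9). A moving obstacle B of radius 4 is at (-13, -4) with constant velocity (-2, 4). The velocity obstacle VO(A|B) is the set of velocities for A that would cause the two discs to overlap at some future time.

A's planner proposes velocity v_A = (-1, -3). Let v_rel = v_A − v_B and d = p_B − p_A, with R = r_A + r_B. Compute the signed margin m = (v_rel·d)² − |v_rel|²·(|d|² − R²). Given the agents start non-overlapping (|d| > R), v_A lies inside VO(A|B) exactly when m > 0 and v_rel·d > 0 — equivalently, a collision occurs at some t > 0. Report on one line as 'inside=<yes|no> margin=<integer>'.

d = (0, -13),  |d|² = 169;  R = 4+4 = 8,  c = 169−8² = 105
v_rel = (1, -7),  |v_rel|² = 50;  v_rel·d = (1)·(0) + (-7)·(-13) = 91
50·t² − 182·t + 105 = 0  ⇒  m = 91² − 50·105 = 3031
m = 3031 > 0,  v_rel·d = 91 > 0  ⇒  inside

inside=yes margin=3031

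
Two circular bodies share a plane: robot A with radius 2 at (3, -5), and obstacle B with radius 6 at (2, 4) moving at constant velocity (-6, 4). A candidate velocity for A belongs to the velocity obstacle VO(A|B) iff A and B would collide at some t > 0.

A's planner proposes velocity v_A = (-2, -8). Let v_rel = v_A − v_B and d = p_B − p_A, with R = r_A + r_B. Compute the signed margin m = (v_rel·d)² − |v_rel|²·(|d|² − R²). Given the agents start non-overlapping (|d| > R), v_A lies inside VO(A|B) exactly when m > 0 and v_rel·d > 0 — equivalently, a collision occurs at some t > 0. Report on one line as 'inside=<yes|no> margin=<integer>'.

d = (-1, 9),  |d|² = 82;  R = 2+6 = 8,  c = 82−8² = 18
v_rel = (4, -12),  |v_rel|² = 160;  v_rel·d = (4)·(-1) + (-12)·(9) = -112
160·t² + 224·t + 18 = 0  ⇒  m = (-112)² − 160·18 = 9664
m = 9664 > 0,  v_rel·d = -112 < 0  ⇒  outside

inside=no margin=9664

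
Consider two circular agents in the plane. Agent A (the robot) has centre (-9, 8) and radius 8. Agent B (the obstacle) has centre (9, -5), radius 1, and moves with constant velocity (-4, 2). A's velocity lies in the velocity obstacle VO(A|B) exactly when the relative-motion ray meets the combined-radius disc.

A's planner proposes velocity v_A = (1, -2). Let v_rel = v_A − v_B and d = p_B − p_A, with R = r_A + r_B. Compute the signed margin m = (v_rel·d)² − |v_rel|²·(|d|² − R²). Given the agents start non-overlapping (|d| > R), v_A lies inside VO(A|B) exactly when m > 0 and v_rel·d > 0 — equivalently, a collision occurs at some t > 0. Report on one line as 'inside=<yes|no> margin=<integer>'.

d = (18, -13),  |d|² = 493;  R = 8+1 = 9,  c = 493−9² = 412
v_rel = (5, -4),  |v_rel|² = 41;  v_rel·d = (5)·(18) + (-4)·(-13) = 142
41·t² − 284·t + 412 = 0  ⇒  m = 142² − 41·412 = 3272
m = 3272 > 0,  v_rel·d = 142 > 0  ⇒  inside

inside=yes margin=3272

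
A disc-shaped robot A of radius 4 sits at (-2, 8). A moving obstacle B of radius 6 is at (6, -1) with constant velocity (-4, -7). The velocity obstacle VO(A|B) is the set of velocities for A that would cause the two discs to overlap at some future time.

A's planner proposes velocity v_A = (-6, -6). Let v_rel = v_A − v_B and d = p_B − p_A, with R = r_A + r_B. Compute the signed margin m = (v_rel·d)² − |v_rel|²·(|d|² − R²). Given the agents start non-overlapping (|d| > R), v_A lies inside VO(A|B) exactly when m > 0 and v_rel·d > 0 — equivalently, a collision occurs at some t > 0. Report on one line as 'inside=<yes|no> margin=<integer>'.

d = (8, -9),  |d|² = 145;  R = 4+6 = 10,  c = 145−10² = 45
v_rel = (-2, 1),  |v_rel|² = 5;  v_rel·d = (-2)·(8) + (1)·(-9) = -25
5·t² + 50·t + 45 = 0  ⇒  m = (-25)² − 5·45 = 400
m = 400 > 0,  v_rel·d = -25 < 0  ⇒  outside

inside=no margin=400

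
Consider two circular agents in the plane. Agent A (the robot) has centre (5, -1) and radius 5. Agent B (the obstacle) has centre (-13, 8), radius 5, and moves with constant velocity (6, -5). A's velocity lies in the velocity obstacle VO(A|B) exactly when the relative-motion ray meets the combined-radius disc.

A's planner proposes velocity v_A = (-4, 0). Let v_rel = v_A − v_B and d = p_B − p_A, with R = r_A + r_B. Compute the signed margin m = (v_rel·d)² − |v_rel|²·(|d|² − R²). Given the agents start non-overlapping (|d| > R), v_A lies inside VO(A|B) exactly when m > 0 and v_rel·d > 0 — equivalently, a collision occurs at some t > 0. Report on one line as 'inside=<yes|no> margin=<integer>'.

d = (-18, 9),  |d|² = 405;  R = 5+5 = 10,  c = 405−10² = 305
v_rel = (-10, 5),  |v_rel|² = 125;  v_rel·d = (-10)·(-18) + (5)·(9) = 225
125·t² − 450·t + 305 = 0  ⇒  m = 225² − 125·305 = 12500
m = 12500 > 0,  v_rel·d = 225 > 0  ⇒  inside

inside=yes margin=12500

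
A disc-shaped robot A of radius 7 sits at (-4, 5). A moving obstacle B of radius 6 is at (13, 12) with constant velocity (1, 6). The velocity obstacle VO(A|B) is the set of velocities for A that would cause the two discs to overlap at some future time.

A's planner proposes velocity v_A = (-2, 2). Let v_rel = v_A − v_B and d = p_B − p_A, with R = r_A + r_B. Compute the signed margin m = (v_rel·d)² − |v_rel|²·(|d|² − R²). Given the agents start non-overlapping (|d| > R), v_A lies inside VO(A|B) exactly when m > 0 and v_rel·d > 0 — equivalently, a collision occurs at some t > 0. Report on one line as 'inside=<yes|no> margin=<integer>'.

d = (17, 7),  |d|² = 338;  R = 7+6 = 13,  c = 338−13² = 169
v_rel = (-3, -4),  |v_rel|² = 25;  v_rel·d = (-3)·(17) + (-4)·(7) = -79
25·t² + 158·t + 169 = 0  ⇒  m = (-79)² − 25·169 = 2016
m = 2016 > 0,  v_rel·d = -79 < 0  ⇒  outside

inside=no margin=2016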